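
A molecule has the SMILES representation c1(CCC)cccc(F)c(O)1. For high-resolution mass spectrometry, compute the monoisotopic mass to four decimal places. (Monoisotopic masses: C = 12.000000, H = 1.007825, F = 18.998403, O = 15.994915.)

154.0794

Atom tally by fragment:
  benzene ring core → C:6 H:6
  (− 3 ring H displaced by substituents)
  + CH2CH2CH3 → C:3 H:7
  + F → F:1
  + OH → O:1 H:1
Element totals:
  C: 9
  H: 11
  F: 1
  O: 1
Molecular formula: C9H11FO.
  M = 9(12.0) + 11(1.007825) + 18.998403 + 15.994915
    = 108.000000 + 11.086075 + 18.998403 + 15.994915 = 154.079393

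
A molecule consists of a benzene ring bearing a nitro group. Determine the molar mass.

123.11 g/mol

Atom tally by fragment:
  benzene ring core → C:6 H:6
  (− 1 ring H displaced by substituents)
  + NO2 → N:1 O:2
Element totals:
  C: 6
  H: 5
  N: 1
  O: 2
Molecular formula: C6H5NO2.
  M = 6(12.011) + 5(1.008) + 14.007 + 2(15.999)
    = 72.066 + 5.040 + 14.007 + 31.998 = 123.111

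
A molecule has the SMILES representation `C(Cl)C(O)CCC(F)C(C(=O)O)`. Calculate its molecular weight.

Atom tally by fragment:
  ClCH2 → C:1 H:2 Cl:1
  CH(OH) → C:1 H:2 O:1
  CH2 → C:1 H:2
  CH2 → C:1 H:2
  CH(F) → C:1 H:1 F:1
  CH2COOH → C:2 H:3 O:2
Element totals:
  C: 7
  H: 12
  Cl: 1
  F: 1
  O: 3
Molecular formula: C7H12ClFO3.
  M = 7(12.011) + 12(1.008) + 35.45 + 18.998 + 3(15.999)
    = 84.077 + 12.096 + 35.450 + 18.998 + 47.997 = 198.618

198.62 g/mol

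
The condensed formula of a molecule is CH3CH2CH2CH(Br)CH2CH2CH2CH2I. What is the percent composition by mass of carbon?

30.12%

Atom tally by fragment:
  CH3 → C:1 H:3
  CH2 → C:1 H:2
  CH2 → C:1 H:2
  CH(Br) → C:1 H:1 Br:1
  CH2 → C:1 H:2
  CH2 → C:1 H:2
  CH2 → C:1 H:2
  CH2I → C:1 H:2 I:1
Element totals:
  C: 8
  H: 16
  Br: 1
  I: 1
Molecular formula: C8H16BrI.
Molar mass = 319.024 g/mol.
Mass from C: 8 × 12.011 = 96.088 g/mol.
%C = 96.088 / 319.024 × 100 = 30.12%.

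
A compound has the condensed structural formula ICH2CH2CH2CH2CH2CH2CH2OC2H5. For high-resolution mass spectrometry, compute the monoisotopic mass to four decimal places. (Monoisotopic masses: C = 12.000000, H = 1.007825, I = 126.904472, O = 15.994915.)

Atom tally by fragment:
  ICH2 → C:1 H:2 I:1
  CH2 → C:1 H:2
  CH2 → C:1 H:2
  CH2 → C:1 H:2
  CH2 → C:1 H:2
  CH2 → C:1 H:2
  CH2OC2H5 → C:3 H:7 O:1
Element totals:
  C: 9
  H: 19
  I: 1
  O: 1
Molecular formula: C9H19IO.
  M = 9(12.0) + 19(1.007825) + 126.904472 + 15.994915
    = 108.000000 + 19.148675 + 126.904472 + 15.994915 = 270.048062

270.0481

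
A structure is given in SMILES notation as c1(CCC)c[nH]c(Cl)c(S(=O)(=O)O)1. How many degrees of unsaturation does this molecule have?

Atom tally by fragment:
  pyrrole ring core → C:4 H:5 N:1
  (− 3 ring H displaced by substituents)
  + CH2CH2CH3 → C:3 H:7
  + Cl → Cl:1
  + SO3H → S:1 O:3 H:1
Element totals:
  C: 7
  H: 10
  Cl: 1
  N: 1
  O: 3
  S: 1
Molecular formula: C7H10ClNO3S.
DoU = (2C + 2 + N − H − X) / 2 = (2·7 + 2 + 1 − 10 − 1) / 2 = 3.

3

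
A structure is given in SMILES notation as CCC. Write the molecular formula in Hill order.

Atom tally by fragment:
  CH3 → C:1 H:3
  CH2 → C:1 H:2
  CH3 → C:1 H:3
Element totals:
  C: 3
  H: 8

C3H8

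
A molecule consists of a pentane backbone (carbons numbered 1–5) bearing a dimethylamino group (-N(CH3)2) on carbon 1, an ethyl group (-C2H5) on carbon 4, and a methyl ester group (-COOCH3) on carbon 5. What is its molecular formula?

C11H23NO2

Atom tally by fragment:
  (CH3)2NCH2 → C:3 H:8 N:1
  CH2 → C:1 H:2
  CH2 → C:1 H:2
  CH(C2H5) → C:3 H:6
  CH2COOCH3 → C:3 H:5 O:2
Element totals:
  C: 11
  H: 23
  N: 1
  O: 2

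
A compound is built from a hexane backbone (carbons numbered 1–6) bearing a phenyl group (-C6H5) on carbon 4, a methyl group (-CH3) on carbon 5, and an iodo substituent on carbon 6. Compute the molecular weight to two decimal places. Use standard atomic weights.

302.20 g/mol

Atom tally by fragment:
  CH3 → C:1 H:3
  CH2 → C:1 H:2
  CH2 → C:1 H:2
  CH(C6H5) → C:7 H:6
  CH(CH3) → C:2 H:4
  CH2I → C:1 H:2 I:1
Element totals:
  C: 13
  H: 19
  I: 1
Molecular formula: C13H19I.
  M = 13(12.011) + 19(1.008) + 126.904
    = 156.143 + 19.152 + 126.904 = 302.199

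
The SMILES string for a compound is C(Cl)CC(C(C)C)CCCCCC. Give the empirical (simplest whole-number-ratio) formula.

Atom tally by fragment:
  ClCH2 → C:1 H:2 Cl:1
  CH2 → C:1 H:2
  CH(CH(CH3)2) → C:4 H:8
  CH2 → C:1 H:2
  CH2 → C:1 H:2
  CH2 → C:1 H:2
  CH2 → C:1 H:2
  CH2 → C:1 H:2
  CH3 → C:1 H:3
Element totals:
  C: 12
  H: 25
  Cl: 1
Molecular formula: C12H25Cl.
gcd of subscripts (12, 1, 25) = 1, so the empirical formula equals the molecular formula.

C12H25Cl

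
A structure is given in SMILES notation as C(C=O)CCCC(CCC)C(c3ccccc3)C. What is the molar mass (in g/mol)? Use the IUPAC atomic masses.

246.39 g/mol

Atom tally by fragment:
  OHCCH2 → C:2 H:3 O:1
  CH2 → C:1 H:2
  CH2 → C:1 H:2
  CH2 → C:1 H:2
  CH(CH2CH2CH3) → C:4 H:8
  CH(C6H5) → C:7 H:6
  CH3 → C:1 H:3
Element totals:
  C: 17
  H: 26
  O: 1
Molecular formula: C17H26O.
  M = 17(12.011) + 26(1.008) + 15.999
    = 204.187 + 26.208 + 15.999 = 246.394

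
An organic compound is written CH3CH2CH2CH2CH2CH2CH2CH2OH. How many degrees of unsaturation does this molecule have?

Atom tally by fragment:
  CH3 → C:1 H:3
  CH2 → C:1 H:2
  CH2 → C:1 H:2
  CH2 → C:1 H:2
  CH2 → C:1 H:2
  CH2 → C:1 H:2
  CH2CH2OH → C:2 H:5 O:1
Element totals:
  C: 8
  H: 18
  O: 1
Molecular formula: C8H18O.
DoU = (2C + 2 + N − H − X) / 2 = (2·8 + 2 + 0 − 18 − 0) / 2 = 0.

0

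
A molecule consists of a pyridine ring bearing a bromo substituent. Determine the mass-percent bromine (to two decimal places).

50.57%

Atom tally by fragment:
  pyridine ring core → C:5 H:5 N:1
  (− 1 ring H displaced by substituents)
  + Br → Br:1
Element totals:
  C: 5
  H: 4
  Br: 1
  N: 1
Molecular formula: C5H4BrN.
Molar mass = 157.998 g/mol.
Mass from Br: 1 × 79.904 = 79.904 g/mol.
%Br = 79.904 / 157.998 × 100 = 50.57%.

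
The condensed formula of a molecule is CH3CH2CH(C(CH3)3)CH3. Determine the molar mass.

Element totals:
  C: 8
  H: 18
Molecular formula: C8H18.
  M = 8(12.011) + 18(1.008)
    = 96.088 + 18.144 = 114.232

114.23 g/mol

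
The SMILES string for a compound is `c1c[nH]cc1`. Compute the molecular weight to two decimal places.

Atom tally by fragment:
  pyrrole ring core → C:4 H:5 N:1
Element totals:
  C: 4
  H: 5
  N: 1
Molecular formula: C4H5N.
  M = 4(12.011) + 5(1.008) + 14.007
    = 48.044 + 5.040 + 14.007 = 67.091

67.09 g/mol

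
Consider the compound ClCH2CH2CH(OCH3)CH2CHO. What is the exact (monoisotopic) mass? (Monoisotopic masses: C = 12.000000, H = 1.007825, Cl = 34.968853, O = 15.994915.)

150.0448

Element totals:
  C: 6
  H: 11
  Cl: 1
  O: 2
Molecular formula: C6H11ClO2.
  M = 6(12.0) + 11(1.007825) + 34.968853 + 2(15.994915)
    = 72.000000 + 11.086075 + 34.968853 + 31.989830 = 150.044758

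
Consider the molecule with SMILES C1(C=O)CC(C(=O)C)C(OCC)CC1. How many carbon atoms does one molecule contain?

Atom tally by fragment:
  cyclohexane ring core → C:6 H:12
  (− 3 ring H displaced by substituents)
  + CHO → C:1 H:1 O:1
  + COCH3 → C:2 H:3 O:1
  + OC2H5 → C:2 H:5 O:1
Element totals:
  C: 11
  H: 18
  O: 3

11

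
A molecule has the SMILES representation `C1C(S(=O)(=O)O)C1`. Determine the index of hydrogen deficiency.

1

Atom tally by fragment:
  cyclopropane ring core → C:3 H:6
  (− 1 ring H displaced by substituents)
  + SO3H → S:1 O:3 H:1
Element totals:
  C: 3
  H: 6
  O: 3
  S: 1
Molecular formula: C3H6O3S.
DoU = (2C + 2 + N − H − X) / 2 = (2·3 + 2 + 0 − 6 − 0) / 2 = 1.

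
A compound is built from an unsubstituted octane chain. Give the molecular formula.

C8H18

Atom tally by fragment:
  CH3 → C:1 H:3
  CH2 → C:1 H:2
  CH2 → C:1 H:2
  CH2 → C:1 H:2
  CH2 → C:1 H:2
  CH2 → C:1 H:2
  CH2 → C:1 H:2
  CH3 → C:1 H:3
Element totals:
  C: 8
  H: 18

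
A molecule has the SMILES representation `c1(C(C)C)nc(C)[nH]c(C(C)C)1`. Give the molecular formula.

C10H18N2

Atom tally by fragment:
  imidazole ring core → C:3 H:4 N:2
  (− 3 ring H displaced by substituents)
  + CH(CH3)2 → C:3 H:7
  + CH3 → C:1 H:3
  + CH(CH3)2 → C:3 H:7
Element totals:
  C: 10
  H: 18
  N: 2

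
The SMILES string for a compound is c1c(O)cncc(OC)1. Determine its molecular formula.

Atom tally by fragment:
  pyridine ring core → C:5 H:5 N:1
  (− 2 ring H displaced by substituents)
  + OH → O:1 H:1
  + OCH3 → C:1 H:3 O:1
Element totals:
  C: 6
  H: 7
  N: 1
  O: 2

C6H7NO2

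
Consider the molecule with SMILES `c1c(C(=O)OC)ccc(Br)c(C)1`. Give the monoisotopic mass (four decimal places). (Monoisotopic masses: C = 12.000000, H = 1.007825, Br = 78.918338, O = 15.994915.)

227.9786

Atom tally by fragment:
  benzene ring core → C:6 H:6
  (− 3 ring H displaced by substituents)
  + COOCH3 → C:2 H:3 O:2
  + Br → Br:1
  + CH3 → C:1 H:3
Element totals:
  C: 9
  H: 9
  Br: 1
  O: 2
Molecular formula: C9H9BrO2.
  M = 9(12.0) + 9(1.007825) + 78.918338 + 2(15.994915)
    = 108.000000 + 9.070425 + 78.918338 + 31.989830 = 227.978593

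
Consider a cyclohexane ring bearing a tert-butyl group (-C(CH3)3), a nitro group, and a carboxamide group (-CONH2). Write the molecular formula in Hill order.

Atom tally by fragment:
  cyclohexane ring core → C:6 H:12
  (− 3 ring H displaced by substituents)
  + C(CH3)3 → C:4 H:9
  + NO2 → N:1 O:2
  + CONH2 → C:1 H:2 O:1 N:1
Element totals:
  C: 11
  H: 20
  N: 2
  O: 3

C11H20N2O3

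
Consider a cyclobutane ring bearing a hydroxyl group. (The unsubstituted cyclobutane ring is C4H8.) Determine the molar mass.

72.11 g/mol

Atom tally by fragment:
  cyclobutane ring core → C:4 H:8
  (− 1 ring H displaced by substituents)
  + OH → O:1 H:1
Element totals:
  C: 4
  H: 8
  O: 1
Molecular formula: C4H8O.
  M = 4(12.011) + 8(1.008) + 15.999
    = 48.044 + 8.064 + 15.999 = 72.107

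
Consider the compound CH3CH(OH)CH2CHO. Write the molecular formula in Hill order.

Atom tally by fragment:
  CH3 → C:1 H:3
  CH(OH) → C:1 H:2 O:1
  CH2CHO → C:2 H:3 O:1
Element totals:
  C: 4
  H: 8
  O: 2

C4H8O2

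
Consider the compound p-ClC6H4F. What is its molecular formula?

C6H4ClF

Element totals:
  C: 6
  H: 4
  Cl: 1
  F: 1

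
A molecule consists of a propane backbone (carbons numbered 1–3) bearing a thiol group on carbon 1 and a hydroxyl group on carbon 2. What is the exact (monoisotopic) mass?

92.0296

Atom tally by fragment:
  HSCH2 → C:1 H:3 S:1
  CH(OH) → C:1 H:2 O:1
  CH3 → C:1 H:3
Element totals:
  C: 3
  H: 8
  O: 1
  S: 1
Molecular formula: C3H8OS.
  M = 3(12.0) + 8(1.007825) + 15.994915 + 31.972071
    = 36.000000 + 8.062600 + 15.994915 + 31.972071 = 92.029586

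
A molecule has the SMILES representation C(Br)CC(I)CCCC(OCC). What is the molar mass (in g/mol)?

Atom tally by fragment:
  BrCH2 → C:1 H:2 Br:1
  CH2 → C:1 H:2
  CH(I) → C:1 H:1 I:1
  CH2 → C:1 H:2
  CH2 → C:1 H:2
  CH2 → C:1 H:2
  CH2OC2H5 → C:3 H:7 O:1
Element totals:
  C: 9
  H: 18
  Br: 1
  I: 1
  O: 1
Molecular formula: C9H18BrIO.
  M = 9(12.011) + 18(1.008) + 79.904 + 126.904 + 15.999
    = 108.099 + 18.144 + 79.904 + 126.904 + 15.999 = 349.050

349.05 g/mol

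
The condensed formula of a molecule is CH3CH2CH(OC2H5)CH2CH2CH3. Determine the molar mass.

130.23 g/mol

Atom tally by fragment:
  CH3 → C:1 H:3
  CH2 → C:1 H:2
  CH(OC2H5) → C:3 H:6 O:1
  CH2 → C:1 H:2
  CH2 → C:1 H:2
  CH3 → C:1 H:3
Element totals:
  C: 8
  H: 18
  O: 1
Molecular formula: C8H18O.
  M = 8(12.011) + 18(1.008) + 15.999
    = 96.088 + 18.144 + 15.999 = 130.231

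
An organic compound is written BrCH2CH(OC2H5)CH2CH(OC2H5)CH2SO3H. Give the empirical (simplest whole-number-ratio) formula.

Element totals:
  C: 9
  H: 19
  Br: 1
  O: 5
  S: 1
Molecular formula: C9H19BrO5S.
gcd of subscripts (1, 9, 19, 5, 1) = 1, so the empirical formula equals the molecular formula.

C9H19BrO5S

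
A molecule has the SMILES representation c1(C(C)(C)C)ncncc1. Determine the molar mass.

Atom tally by fragment:
  pyrimidine ring core → C:4 H:4 N:2
  (− 1 ring H displaced by substituents)
  + C(CH3)3 → C:4 H:9
Element totals:
  C: 8
  H: 12
  N: 2
Molecular formula: C8H12N2.
  M = 8(12.011) + 12(1.008) + 2(14.007)
    = 96.088 + 12.096 + 28.014 = 136.198

136.20 g/mol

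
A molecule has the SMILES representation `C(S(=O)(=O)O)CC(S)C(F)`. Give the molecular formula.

Atom tally by fragment:
  HO3SCH2 → C:1 H:3 S:1 O:3
  CH2 → C:1 H:2
  CH(SH) → C:1 H:2 S:1
  CH2F → C:1 H:2 F:1
Element totals:
  C: 4
  H: 9
  F: 1
  O: 3
  S: 2

C4H9FO3S2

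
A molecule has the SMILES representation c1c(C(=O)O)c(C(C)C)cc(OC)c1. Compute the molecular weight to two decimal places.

194.23 g/mol

Atom tally by fragment:
  benzene ring core → C:6 H:6
  (− 3 ring H displaced by substituents)
  + COOH → C:1 H:1 O:2
  + CH(CH3)2 → C:3 H:7
  + OCH3 → C:1 H:3 O:1
Element totals:
  C: 11
  H: 14
  O: 3
Molecular formula: C11H14O3.
  M = 11(12.011) + 14(1.008) + 3(15.999)
    = 132.121 + 14.112 + 47.997 = 194.230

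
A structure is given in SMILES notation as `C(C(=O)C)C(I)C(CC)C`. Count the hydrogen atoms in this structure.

15

Atom tally by fragment:
  CH3COCH2 → C:3 H:5 O:1
  CH(I) → C:1 H:1 I:1
  CH(C2H5) → C:3 H:6
  CH3 → C:1 H:3
Element totals:
  C: 8
  H: 15
  I: 1
  O: 1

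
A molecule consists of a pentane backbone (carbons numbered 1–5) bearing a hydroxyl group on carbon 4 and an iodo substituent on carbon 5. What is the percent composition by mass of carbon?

Atom tally by fragment:
  CH3 → C:1 H:3
  CH2 → C:1 H:2
  CH2 → C:1 H:2
  CH(OH) → C:1 H:2 O:1
  CH2I → C:1 H:2 I:1
Element totals:
  C: 5
  H: 11
  I: 1
  O: 1
Molecular formula: C5H11IO.
Molar mass = 214.046 g/mol.
Mass from C: 5 × 12.011 = 60.055 g/mol.
%C = 60.055 / 214.046 × 100 = 28.06%.

28.06%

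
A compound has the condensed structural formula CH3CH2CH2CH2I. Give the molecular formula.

C4H9I

Atom tally by fragment:
  CH3 → C:1 H:3
  CH2 → C:1 H:2
  CH2 → C:1 H:2
  CH2I → C:1 H:2 I:1
Element totals:
  C: 4
  H: 9
  I: 1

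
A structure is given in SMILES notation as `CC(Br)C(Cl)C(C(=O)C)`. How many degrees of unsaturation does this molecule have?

1

Atom tally by fragment:
  CH3 → C:1 H:3
  CH(Br) → C:1 H:1 Br:1
  CH(Cl) → C:1 H:1 Cl:1
  CH2COCH3 → C:3 H:5 O:1
Element totals:
  C: 6
  H: 10
  Br: 1
  Cl: 1
  O: 1
Molecular formula: C6H10BrClO.
DoU = (2C + 2 + N − H − X) / 2 = (2·6 + 2 + 0 − 10 − 2) / 2 = 1.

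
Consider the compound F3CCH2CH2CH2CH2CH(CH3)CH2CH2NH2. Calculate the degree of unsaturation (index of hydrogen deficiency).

Element totals:
  C: 9
  H: 18
  F: 3
  N: 1
Molecular formula: C9H18F3N.
DoU = (2C + 2 + N − H − X) / 2 = (2·9 + 2 + 1 − 18 − 3) / 2 = 0.

0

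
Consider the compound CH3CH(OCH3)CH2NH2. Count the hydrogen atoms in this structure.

Atom tally by fragment:
  CH3 → C:1 H:3
  CH(OCH3) → C:2 H:4 O:1
  CH2NH2 → C:1 H:4 N:1
Element totals:
  C: 4
  H: 11
  N: 1
  O: 1

11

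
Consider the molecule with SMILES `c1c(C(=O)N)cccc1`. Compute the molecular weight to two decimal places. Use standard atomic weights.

Atom tally by fragment:
  benzene ring core → C:6 H:6
  (− 1 ring H displaced by substituents)
  + CONH2 → C:1 H:2 O:1 N:1
Element totals:
  C: 7
  H: 7
  N: 1
  O: 1
Molecular formula: C7H7NO.
  M = 7(12.011) + 7(1.008) + 14.007 + 15.999
    = 84.077 + 7.056 + 14.007 + 15.999 = 121.139

121.14 g/mol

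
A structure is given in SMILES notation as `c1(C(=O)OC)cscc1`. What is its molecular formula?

Atom tally by fragment:
  thiophene ring core → C:4 H:4 S:1
  (− 1 ring H displaced by substituents)
  + COOCH3 → C:2 H:3 O:2
Element totals:
  C: 6
  H: 6
  O: 2
  S: 1

C6H6O2S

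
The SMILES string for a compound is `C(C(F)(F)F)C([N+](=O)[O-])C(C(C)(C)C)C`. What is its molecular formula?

Atom tally by fragment:
  F3CCH2 → C:2 H:2 F:3
  CH(NO2) → C:1 H:1 N:1 O:2
  CH(C(CH3)3) → C:5 H:10
  CH3 → C:1 H:3
Element totals:
  C: 9
  H: 16
  F: 3
  N: 1
  O: 2

C9H16F3NO2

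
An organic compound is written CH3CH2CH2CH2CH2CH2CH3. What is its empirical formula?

C7H16

Atom tally by fragment:
  CH3 → C:1 H:3
  CH2 → C:1 H:2
  CH2 → C:1 H:2
  CH2 → C:1 H:2
  CH2 → C:1 H:2
  CH2 → C:1 H:2
  CH3 → C:1 H:3
Element totals:
  C: 7
  H: 16
Molecular formula: C7H16.
gcd of subscripts (7, 16) = 1, so the empirical formula equals the molecular formula.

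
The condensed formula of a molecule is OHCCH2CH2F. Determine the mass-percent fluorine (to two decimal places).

Element totals:
  C: 3
  H: 5
  F: 1
  O: 1
Molecular formula: C3H5FO.
Molar mass = 76.070 g/mol.
Mass from F: 1 × 18.998 = 18.998 g/mol.
%F = 18.998 / 76.070 × 100 = 24.97%.

24.97%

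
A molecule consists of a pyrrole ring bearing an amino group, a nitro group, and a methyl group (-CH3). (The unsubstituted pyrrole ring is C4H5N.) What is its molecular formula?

C5H7N3O2

Atom tally by fragment:
  pyrrole ring core → C:4 H:5 N:1
  (− 3 ring H displaced by substituents)
  + NH2 → N:1 H:2
  + NO2 → N:1 O:2
  + CH3 → C:1 H:3
Element totals:
  C: 5
  H: 7
  N: 3
  O: 2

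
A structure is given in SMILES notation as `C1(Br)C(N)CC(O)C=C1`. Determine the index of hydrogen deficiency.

2

Atom tally by fragment:
  cyclohexene ring core → C:6 H:10
  (− 3 ring H displaced by substituents)
  + Br → Br:1
  + NH2 → N:1 H:2
  + OH → O:1 H:1
Element totals:
  C: 6
  H: 10
  Br: 1
  N: 1
  O: 1
Molecular formula: C6H10BrNO.
DoU = (2C + 2 + N − H − X) / 2 = (2·6 + 2 + 1 − 10 − 1) / 2 = 2.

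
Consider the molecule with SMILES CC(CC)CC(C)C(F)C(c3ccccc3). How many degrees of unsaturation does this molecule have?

Atom tally by fragment:
  CH3 → C:1 H:3
  CH(C2H5) → C:3 H:6
  CH2 → C:1 H:2
  CH(CH3) → C:2 H:4
  CH(F) → C:1 H:1 F:1
  CH2C6H5 → C:7 H:7
Element totals:
  C: 15
  H: 23
  F: 1
Molecular formula: C15H23F.
DoU = (2C + 2 + N − H − X) / 2 = (2·15 + 2 + 0 − 23 − 1) / 2 = 4.

4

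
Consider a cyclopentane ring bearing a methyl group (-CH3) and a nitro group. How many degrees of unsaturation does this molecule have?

2

Atom tally by fragment:
  cyclopentane ring core → C:5 H:10
  (− 2 ring H displaced by substituents)
  + CH3 → C:1 H:3
  + NO2 → N:1 O:2
Element totals:
  C: 6
  H: 11
  N: 1
  O: 2
Molecular formula: C6H11NO2.
DoU = (2C + 2 + N − H − X) / 2 = (2·6 + 2 + 1 − 11 − 0) / 2 = 2.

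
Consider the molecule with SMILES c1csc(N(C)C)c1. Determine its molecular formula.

C6H9NS

Atom tally by fragment:
  thiophene ring core → C:4 H:4 S:1
  (− 1 ring H displaced by substituents)
  + N(CH3)2 → N:1 C:2 H:6
Element totals:
  C: 6
  H: 9
  N: 1
  S: 1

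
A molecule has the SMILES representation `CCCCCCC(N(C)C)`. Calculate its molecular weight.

Atom tally by fragment:
  CH3 → C:1 H:3
  CH2 → C:1 H:2
  CH2 → C:1 H:2
  CH2 → C:1 H:2
  CH2 → C:1 H:2
  CH2 → C:1 H:2
  CH2N(CH3)2 → C:3 H:8 N:1
Element totals:
  C: 9
  H: 21
  N: 1
Molecular formula: C9H21N.
  M = 9(12.011) + 21(1.008) + 14.007
    = 108.099 + 21.168 + 14.007 = 143.274

143.27 g/mol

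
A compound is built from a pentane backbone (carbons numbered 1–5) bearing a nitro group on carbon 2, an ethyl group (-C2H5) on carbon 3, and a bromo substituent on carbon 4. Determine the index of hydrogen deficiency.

1

Atom tally by fragment:
  CH3 → C:1 H:3
  CH(NO2) → C:1 H:1 N:1 O:2
  CH(C2H5) → C:3 H:6
  CH(Br) → C:1 H:1 Br:1
  CH3 → C:1 H:3
Element totals:
  C: 7
  H: 14
  Br: 1
  N: 1
  O: 2
Molecular formula: C7H14BrNO2.
DoU = (2C + 2 + N − H − X) / 2 = (2·7 + 2 + 1 − 14 − 1) / 2 = 1.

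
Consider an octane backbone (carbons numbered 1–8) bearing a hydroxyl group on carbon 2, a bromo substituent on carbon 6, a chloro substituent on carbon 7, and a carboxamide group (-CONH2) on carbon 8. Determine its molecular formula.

C9H17BrClNO2

Atom tally by fragment:
  CH3 → C:1 H:3
  CH(OH) → C:1 H:2 O:1
  CH2 → C:1 H:2
  CH2 → C:1 H:2
  CH2 → C:1 H:2
  CH(Br) → C:1 H:1 Br:1
  CH(Cl) → C:1 H:1 Cl:1
  CH2CONH2 → C:2 H:4 O:1 N:1
Element totals:
  C: 9
  H: 17
  Br: 1
  Cl: 1
  N: 1
  O: 2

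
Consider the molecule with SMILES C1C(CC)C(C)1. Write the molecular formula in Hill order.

C6H12

Atom tally by fragment:
  cyclopropane ring core → C:3 H:6
  (− 2 ring H displaced by substituents)
  + C2H5 → C:2 H:5
  + CH3 → C:1 H:3
Element totals:
  C: 6
  H: 12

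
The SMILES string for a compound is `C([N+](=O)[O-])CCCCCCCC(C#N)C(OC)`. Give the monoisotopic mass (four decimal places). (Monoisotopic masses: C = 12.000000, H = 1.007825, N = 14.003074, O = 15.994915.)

242.1630

Atom tally by fragment:
  O2NCH2 → C:1 H:2 N:1 O:2
  CH2 → C:1 H:2
  CH2 → C:1 H:2
  CH2 → C:1 H:2
  CH2 → C:1 H:2
  CH2 → C:1 H:2
  CH2 → C:1 H:2
  CH2 → C:1 H:2
  CH(CN) → C:2 H:1 N:1
  CH2OCH3 → C:2 H:5 O:1
Element totals:
  C: 12
  H: 22
  N: 2
  O: 3
Molecular formula: C12H22N2O3.
  M = 12(12.0) + 22(1.007825) + 2(14.003074) + 3(15.994915)
    = 144.000000 + 22.172150 + 28.006148 + 47.984745 = 242.163043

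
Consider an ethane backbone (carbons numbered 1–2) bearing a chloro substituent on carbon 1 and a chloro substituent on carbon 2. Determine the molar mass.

98.95 g/mol

Atom tally by fragment:
  ClCH2 → C:1 H:2 Cl:1
  CH2Cl → C:1 H:2 Cl:1
Element totals:
  C: 2
  H: 4
  Cl: 2
Molecular formula: C2H4Cl2.
  M = 2(12.011) + 4(1.008) + 2(35.45)
    = 24.022 + 4.032 + 70.900 = 98.954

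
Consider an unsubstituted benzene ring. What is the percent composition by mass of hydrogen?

7.74%

Atom tally by fragment:
  benzene ring core → C:6 H:6
Element totals:
  C: 6
  H: 6
Molecular formula: C6H6.
Molar mass = 78.114 g/mol.
Mass from H: 6 × 1.008 = 6.048 g/mol.
%H = 6.048 / 78.114 × 100 = 7.74%.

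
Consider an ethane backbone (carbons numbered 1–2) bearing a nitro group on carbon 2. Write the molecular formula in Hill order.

C2H5NO2

Atom tally by fragment:
  CH3 → C:1 H:3
  CH2NO2 → C:1 H:2 N:1 O:2
Element totals:
  C: 2
  H: 5
  N: 1
  O: 2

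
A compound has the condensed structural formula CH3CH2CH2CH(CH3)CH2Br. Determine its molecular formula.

Element totals:
  C: 6
  H: 13
  Br: 1

C6H13Br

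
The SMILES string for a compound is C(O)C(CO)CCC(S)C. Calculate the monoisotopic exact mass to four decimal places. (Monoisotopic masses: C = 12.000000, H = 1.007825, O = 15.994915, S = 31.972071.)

164.0871

Atom tally by fragment:
  HOCH2 → C:1 H:3 O:1
  CH(CH2OH) → C:2 H:4 O:1
  CH2 → C:1 H:2
  CH2 → C:1 H:2
  CH(SH) → C:1 H:2 S:1
  CH3 → C:1 H:3
Element totals:
  C: 7
  H: 16
  O: 2
  S: 1
Molecular formula: C7H16O2S.
  M = 7(12.0) + 16(1.007825) + 2(15.994915) + 31.972071
    = 84.000000 + 16.125200 + 31.989830 + 31.972071 = 164.087101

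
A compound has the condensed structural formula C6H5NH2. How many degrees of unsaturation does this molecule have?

Element totals:
  C: 6
  H: 7
  N: 1
Molecular formula: C6H7N.
DoU = (2C + 2 + N − H − X) / 2 = (2·6 + 2 + 1 − 7 − 0) / 2 = 4.

4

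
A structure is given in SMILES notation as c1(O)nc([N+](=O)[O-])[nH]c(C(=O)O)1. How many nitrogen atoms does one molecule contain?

3

Atom tally by fragment:
  imidazole ring core → C:3 H:4 N:2
  (− 3 ring H displaced by substituents)
  + OH → O:1 H:1
  + NO2 → N:1 O:2
  + COOH → C:1 H:1 O:2
Element totals:
  C: 4
  H: 3
  N: 3
  O: 5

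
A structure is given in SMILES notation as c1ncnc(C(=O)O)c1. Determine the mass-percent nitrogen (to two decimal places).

22.57%

Atom tally by fragment:
  pyrimidine ring core → C:4 H:4 N:2
  (− 1 ring H displaced by substituents)
  + COOH → C:1 H:1 O:2
Element totals:
  C: 5
  H: 4
  N: 2
  O: 2
Molecular formula: C5H4N2O2.
Molar mass = 124.099 g/mol.
Mass from N: 2 × 14.007 = 28.014 g/mol.
%N = 28.014 / 124.099 × 100 = 22.57%.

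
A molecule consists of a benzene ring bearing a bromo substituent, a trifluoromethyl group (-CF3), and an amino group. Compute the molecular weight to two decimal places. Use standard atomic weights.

240.02 g/mol

Atom tally by fragment:
  benzene ring core → C:6 H:6
  (− 3 ring H displaced by substituents)
  + Br → Br:1
  + CF3 → C:1 F:3
  + NH2 → N:1 H:2
Element totals:
  C: 7
  H: 5
  Br: 1
  F: 3
  N: 1
Molecular formula: C7H5BrF3N.
  M = 7(12.011) + 5(1.008) + 79.904 + 3(18.998) + 14.007
    = 84.077 + 5.040 + 79.904 + 56.994 + 14.007 = 240.022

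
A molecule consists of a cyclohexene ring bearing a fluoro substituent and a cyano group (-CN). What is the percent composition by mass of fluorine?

15.18%

Atom tally by fragment:
  cyclohexene ring core → C:6 H:10
  (− 2 ring H displaced by substituents)
  + F → F:1
  + CN → C:1 N:1
Element totals:
  C: 7
  H: 8
  F: 1
  N: 1
Molecular formula: C7H8FN.
Molar mass = 125.146 g/mol.
Mass from F: 1 × 18.998 = 18.998 g/mol.
%F = 18.998 / 125.146 × 100 = 15.18%.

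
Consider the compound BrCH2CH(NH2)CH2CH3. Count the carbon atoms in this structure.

Atom tally by fragment:
  BrCH2 → C:1 H:2 Br:1
  CH(NH2) → C:1 H:3 N:1
  CH2 → C:1 H:2
  CH3 → C:1 H:3
Element totals:
  C: 4
  H: 10
  Br: 1
  N: 1

4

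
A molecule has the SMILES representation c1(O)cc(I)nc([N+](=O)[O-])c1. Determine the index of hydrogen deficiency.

Atom tally by fragment:
  pyridine ring core → C:5 H:5 N:1
  (− 3 ring H displaced by substituents)
  + OH → O:1 H:1
  + I → I:1
  + NO2 → N:1 O:2
Element totals:
  C: 5
  H: 3
  I: 1
  N: 2
  O: 3
Molecular formula: C5H3IN2O3.
DoU = (2C + 2 + N − H − X) / 2 = (2·5 + 2 + 2 − 3 − 1) / 2 = 5.

5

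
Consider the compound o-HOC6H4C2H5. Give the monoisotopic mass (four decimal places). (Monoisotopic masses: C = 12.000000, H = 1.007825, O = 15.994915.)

Atom tally by fragment:
  benzene ring core → C:6 H:6
  (− 2 ring H displaced by substituents)
  + OH → O:1 H:1
  + C2H5 → C:2 H:5
Element totals:
  C: 8
  H: 10
  O: 1
Molecular formula: C8H10O.
  M = 8(12.0) + 10(1.007825) + 15.994915
    = 96.000000 + 10.078250 + 15.994915 = 122.073165

122.0732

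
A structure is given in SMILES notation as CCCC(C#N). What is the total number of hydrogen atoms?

9

Atom tally by fragment:
  CH3 → C:1 H:3
  CH2 → C:1 H:2
  CH2 → C:1 H:2
  CH2CN → C:2 H:2 N:1
Element totals:
  C: 5
  H: 9
  N: 1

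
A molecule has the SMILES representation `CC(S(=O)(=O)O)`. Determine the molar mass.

Atom tally by fragment:
  CH3 → C:1 H:3
  CH2SO3H → C:1 H:3 S:1 O:3
Element totals:
  C: 2
  H: 6
  O: 3
  S: 1
Molecular formula: C2H6O3S.
  M = 2(12.011) + 6(1.008) + 3(15.999) + 32.06
    = 24.022 + 6.048 + 47.997 + 32.060 = 110.127

110.13 g/mol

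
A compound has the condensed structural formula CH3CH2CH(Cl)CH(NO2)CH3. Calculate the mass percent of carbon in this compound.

39.62%

Element totals:
  C: 5
  H: 10
  Cl: 1
  N: 1
  O: 2
Molecular formula: C5H10ClNO2.
Molar mass = 151.590 g/mol.
Mass from C: 5 × 12.011 = 60.055 g/mol.
%C = 60.055 / 151.590 × 100 = 39.62%.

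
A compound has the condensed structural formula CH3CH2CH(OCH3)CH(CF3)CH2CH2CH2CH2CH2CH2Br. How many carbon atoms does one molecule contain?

12

Element totals:
  C: 12
  H: 22
  Br: 1
  F: 3
  O: 1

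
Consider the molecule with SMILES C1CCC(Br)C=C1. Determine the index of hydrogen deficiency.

Atom tally by fragment:
  cyclohexene ring core → C:6 H:10
  (− 1 ring H displaced by substituents)
  + Br → Br:1
Element totals:
  C: 6
  H: 9
  Br: 1
Molecular formula: C6H9Br.
DoU = (2C + 2 + N − H − X) / 2 = (2·6 + 2 + 0 − 9 − 1) / 2 = 2.

2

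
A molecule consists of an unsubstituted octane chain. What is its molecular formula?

C8H18

Atom tally by fragment:
  CH3 → C:1 H:3
  CH2 → C:1 H:2
  CH2 → C:1 H:2
  CH2 → C:1 H:2
  CH2 → C:1 H:2
  CH2 → C:1 H:2
  CH2 → C:1 H:2
  CH3 → C:1 H:3
Element totals:
  C: 8
  H: 18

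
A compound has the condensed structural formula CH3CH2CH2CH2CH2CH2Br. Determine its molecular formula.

Element totals:
  C: 6
  H: 13
  Br: 1

C6H13Br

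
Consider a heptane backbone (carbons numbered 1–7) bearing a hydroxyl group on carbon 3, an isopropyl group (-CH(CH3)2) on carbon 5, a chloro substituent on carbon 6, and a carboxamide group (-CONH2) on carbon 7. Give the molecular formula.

C11H22ClNO2

Atom tally by fragment:
  CH3 → C:1 H:3
  CH2 → C:1 H:2
  CH(OH) → C:1 H:2 O:1
  CH2 → C:1 H:2
  CH(CH(CH3)2) → C:4 H:8
  CH(Cl) → C:1 H:1 Cl:1
  CH2CONH2 → C:2 H:4 O:1 N:1
Element totals:
  C: 11
  H: 22
  Cl: 1
  N: 1
  O: 2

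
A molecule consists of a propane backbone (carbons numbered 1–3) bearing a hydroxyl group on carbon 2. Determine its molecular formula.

Atom tally by fragment:
  CH3 → C:1 H:3
  CH(OH) → C:1 H:2 O:1
  CH3 → C:1 H:3
Element totals:
  C: 3
  H: 8
  O: 1

C3H8O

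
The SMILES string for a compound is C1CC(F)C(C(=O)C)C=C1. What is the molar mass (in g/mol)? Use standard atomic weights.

Atom tally by fragment:
  cyclohexene ring core → C:6 H:10
  (− 2 ring H displaced by substituents)
  + F → F:1
  + COCH3 → C:2 H:3 O:1
Element totals:
  C: 8
  H: 11
  F: 1
  O: 1
Molecular formula: C8H11FO.
  M = 8(12.011) + 11(1.008) + 18.998 + 15.999
    = 96.088 + 11.088 + 18.998 + 15.999 = 142.173

142.17 g/mol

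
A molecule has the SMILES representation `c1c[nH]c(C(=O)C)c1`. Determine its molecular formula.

C6H7NO

Atom tally by fragment:
  pyrrole ring core → C:4 H:5 N:1
  (− 1 ring H displaced by substituents)
  + COCH3 → C:2 H:3 O:1
Element totals:
  C: 6
  H: 7
  N: 1
  O: 1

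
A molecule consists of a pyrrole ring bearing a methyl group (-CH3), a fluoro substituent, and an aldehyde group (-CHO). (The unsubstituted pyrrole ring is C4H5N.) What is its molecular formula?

C6H6FNO

Atom tally by fragment:
  pyrrole ring core → C:4 H:5 N:1
  (− 3 ring H displaced by substituents)
  + CH3 → C:1 H:3
  + F → F:1
  + CHO → C:1 H:1 O:1
Element totals:
  C: 6
  H: 6
  F: 1
  N: 1
  O: 1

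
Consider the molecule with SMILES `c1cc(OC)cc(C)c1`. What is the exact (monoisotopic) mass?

122.0732

Atom tally by fragment:
  benzene ring core → C:6 H:6
  (− 2 ring H displaced by substituents)
  + OCH3 → C:1 H:3 O:1
  + CH3 → C:1 H:3
Element totals:
  C: 8
  H: 10
  O: 1
Molecular formula: C8H10O.
  M = 8(12.0) + 10(1.007825) + 15.994915
    = 96.000000 + 10.078250 + 15.994915 = 122.073165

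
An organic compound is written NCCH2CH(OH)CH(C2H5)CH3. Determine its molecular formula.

C7H13NO

Atom tally by fragment:
  NCCH2 → C:2 H:2 N:1
  CH(OH) → C:1 H:2 O:1
  CH(C2H5) → C:3 H:6
  CH3 → C:1 H:3
Element totals:
  C: 7
  H: 13
  N: 1
  O: 1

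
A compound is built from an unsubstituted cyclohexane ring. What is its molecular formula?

Atom tally by fragment:
  cyclohexane ring core → C:6 H:12
Element totals:
  C: 6
  H: 12

C6H12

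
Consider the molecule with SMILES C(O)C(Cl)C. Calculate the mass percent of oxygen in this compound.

Atom tally by fragment:
  HOCH2 → C:1 H:3 O:1
  CH(Cl) → C:1 H:1 Cl:1
  CH3 → C:1 H:3
Element totals:
  C: 3
  H: 7
  Cl: 1
  O: 1
Molecular formula: C3H7ClO.
Molar mass = 94.538 g/mol.
Mass from O: 1 × 15.999 = 15.999 g/mol.
%O = 15.999 / 94.538 × 100 = 16.92%.

16.92%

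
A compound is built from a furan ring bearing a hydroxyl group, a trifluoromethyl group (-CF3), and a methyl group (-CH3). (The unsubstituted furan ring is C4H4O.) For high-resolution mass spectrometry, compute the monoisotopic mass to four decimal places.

Atom tally by fragment:
  furan ring core → C:4 H:4 O:1
  (− 3 ring H displaced by substituents)
  + OH → O:1 H:1
  + CF3 → C:1 F:3
  + CH3 → C:1 H:3
Element totals:
  C: 6
  H: 5
  F: 3
  O: 2
Molecular formula: C6H5F3O2.
  M = 6(12.0) + 5(1.007825) + 3(18.998403) + 2(15.994915)
    = 72.000000 + 5.039125 + 56.995209 + 31.989830 = 166.024164

166.0242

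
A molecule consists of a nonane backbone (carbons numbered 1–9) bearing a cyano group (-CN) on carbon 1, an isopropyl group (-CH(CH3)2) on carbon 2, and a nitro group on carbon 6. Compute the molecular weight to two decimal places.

Atom tally by fragment:
  NCCH2 → C:2 H:2 N:1
  CH(CH(CH3)2) → C:4 H:8
  CH2 → C:1 H:2
  CH2 → C:1 H:2
  CH2 → C:1 H:2
  CH(NO2) → C:1 H:1 N:1 O:2
  CH2 → C:1 H:2
  CH2 → C:1 H:2
  CH3 → C:1 H:3
Element totals:
  C: 13
  H: 24
  N: 2
  O: 2
Molecular formula: C13H24N2O2.
  M = 13(12.011) + 24(1.008) + 2(14.007) + 2(15.999)
    = 156.143 + 24.192 + 28.014 + 31.998 = 240.347

240.35 g/mol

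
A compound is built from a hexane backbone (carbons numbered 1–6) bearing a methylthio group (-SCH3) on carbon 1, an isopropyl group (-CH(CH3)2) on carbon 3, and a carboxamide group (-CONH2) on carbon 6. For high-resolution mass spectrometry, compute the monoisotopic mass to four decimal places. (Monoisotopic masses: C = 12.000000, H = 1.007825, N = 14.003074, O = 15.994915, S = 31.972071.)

217.1500

Atom tally by fragment:
  CH3SCH2 → C:2 H:5 S:1
  CH2 → C:1 H:2
  CH(CH(CH3)2) → C:4 H:8
  CH2 → C:1 H:2
  CH2 → C:1 H:2
  CH2CONH2 → C:2 H:4 O:1 N:1
Element totals:
  C: 11
  H: 23
  N: 1
  O: 1
  S: 1
Molecular formula: C11H23NOS.
  M = 11(12.0) + 23(1.007825) + 14.003074 + 15.994915 + 31.972071
    = 132.000000 + 23.179975 + 14.003074 + 15.994915 + 31.972071 = 217.150035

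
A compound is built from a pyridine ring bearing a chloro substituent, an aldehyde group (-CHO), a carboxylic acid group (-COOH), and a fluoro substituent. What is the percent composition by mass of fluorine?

9.33%

Atom tally by fragment:
  pyridine ring core → C:5 H:5 N:1
  (− 4 ring H displaced by substituents)
  + Cl → Cl:1
  + CHO → C:1 H:1 O:1
  + COOH → C:1 H:1 O:2
  + F → F:1
Element totals:
  C: 7
  H: 3
  Cl: 1
  F: 1
  N: 1
  O: 3
Molecular formula: C7H3ClFNO3.
Molar mass = 203.553 g/mol.
Mass from F: 1 × 18.998 = 18.998 g/mol.
%F = 18.998 / 203.553 × 100 = 9.33%.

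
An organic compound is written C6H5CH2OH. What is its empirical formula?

C7H8O

Atom tally by fragment:
  benzene ring core → C:6 H:6
  (− 1 ring H displaced by substituents)
  + CH2OH → C:1 H:3 O:1
Element totals:
  C: 7
  H: 8
  O: 1
Molecular formula: C7H8O.
gcd of subscripts (7, 8, 1) = 1, so the empirical formula equals the molecular formula.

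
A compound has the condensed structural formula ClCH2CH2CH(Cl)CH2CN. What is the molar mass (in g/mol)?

152.02 g/mol

Element totals:
  C: 5
  H: 7
  Cl: 2
  N: 1
Molecular formula: C5H7Cl2N.
  M = 5(12.011) + 7(1.008) + 2(35.45) + 14.007
    = 60.055 + 7.056 + 70.900 + 14.007 = 152.018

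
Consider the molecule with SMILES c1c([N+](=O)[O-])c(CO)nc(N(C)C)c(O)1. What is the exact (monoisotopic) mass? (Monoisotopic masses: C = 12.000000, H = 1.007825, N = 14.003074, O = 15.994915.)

213.0750

Atom tally by fragment:
  pyridine ring core → C:5 H:5 N:1
  (− 4 ring H displaced by substituents)
  + NO2 → N:1 O:2
  + CH2OH → C:1 H:3 O:1
  + N(CH3)2 → N:1 C:2 H:6
  + OH → O:1 H:1
Element totals:
  C: 8
  H: 11
  N: 3
  O: 4
Molecular formula: C8H11N3O4.
  M = 8(12.0) + 11(1.007825) + 3(14.003074) + 4(15.994915)
    = 96.000000 + 11.086075 + 42.009222 + 63.979660 = 213.074957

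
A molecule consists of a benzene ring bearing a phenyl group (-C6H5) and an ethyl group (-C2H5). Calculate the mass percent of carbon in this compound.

92.26%

Atom tally by fragment:
  benzene ring core → C:6 H:6
  (− 2 ring H displaced by substituents)
  + C6H5 → C:6 H:5
  + C2H5 → C:2 H:5
Element totals:
  C: 14
  H: 14
Molecular formula: C14H14.
Molar mass = 182.266 g/mol.
Mass from C: 14 × 12.011 = 168.154 g/mol.
%C = 168.154 / 182.266 × 100 = 92.26%.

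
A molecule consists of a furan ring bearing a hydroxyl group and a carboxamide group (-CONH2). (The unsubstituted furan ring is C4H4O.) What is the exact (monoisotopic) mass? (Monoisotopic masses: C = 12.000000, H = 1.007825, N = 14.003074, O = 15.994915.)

Atom tally by fragment:
  furan ring core → C:4 H:4 O:1
  (− 2 ring H displaced by substituents)
  + OH → O:1 H:1
  + CONH2 → C:1 H:2 O:1 N:1
Element totals:
  C: 5
  H: 5
  N: 1
  O: 3
Molecular formula: C5H5NO3.
  M = 5(12.0) + 5(1.007825) + 14.003074 + 3(15.994915)
    = 60.000000 + 5.039125 + 14.003074 + 47.984745 = 127.026944

127.0269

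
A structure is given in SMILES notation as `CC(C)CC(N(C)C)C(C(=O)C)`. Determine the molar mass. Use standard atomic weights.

171.28 g/mol

Atom tally by fragment:
  CH3 → C:1 H:3
  CH(CH3) → C:2 H:4
  CH2 → C:1 H:2
  CH(N(CH3)2) → C:3 H:7 N:1
  CH2COCH3 → C:3 H:5 O:1
Element totals:
  C: 10
  H: 21
  N: 1
  O: 1
Molecular formula: C10H21NO.
  M = 10(12.011) + 21(1.008) + 14.007 + 15.999
    = 120.110 + 21.168 + 14.007 + 15.999 = 171.284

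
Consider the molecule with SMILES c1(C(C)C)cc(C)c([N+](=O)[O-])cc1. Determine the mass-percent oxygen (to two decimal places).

Atom tally by fragment:
  benzene ring core → C:6 H:6
  (− 3 ring H displaced by substituents)
  + CH(CH3)2 → C:3 H:7
  + CH3 → C:1 H:3
  + NO2 → N:1 O:2
Element totals:
  C: 10
  H: 13
  N: 1
  O: 2
Molecular formula: C10H13NO2.
Molar mass = 179.219 g/mol.
Mass from O: 2 × 15.999 = 31.998 g/mol.
%O = 31.998 / 179.219 × 100 = 17.85%.

17.85%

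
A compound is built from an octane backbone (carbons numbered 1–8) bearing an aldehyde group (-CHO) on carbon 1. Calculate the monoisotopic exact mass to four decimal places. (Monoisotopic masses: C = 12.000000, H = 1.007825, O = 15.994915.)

142.1358

Atom tally by fragment:
  OHCCH2 → C:2 H:3 O:1
  CH2 → C:1 H:2
  CH2 → C:1 H:2
  CH2 → C:1 H:2
  CH2 → C:1 H:2
  CH2 → C:1 H:2
  CH2 → C:1 H:2
  CH3 → C:1 H:3
Element totals:
  C: 9
  H: 18
  O: 1
Molecular formula: C9H18O.
  M = 9(12.0) + 18(1.007825) + 15.994915
    = 108.000000 + 18.140850 + 15.994915 = 142.135765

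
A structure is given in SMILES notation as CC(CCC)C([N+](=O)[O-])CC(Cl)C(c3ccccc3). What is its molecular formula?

Atom tally by fragment:
  CH3 → C:1 H:3
  CH(CH2CH2CH3) → C:4 H:8
  CH(NO2) → C:1 H:1 N:1 O:2
  CH2 → C:1 H:2
  CH(Cl) → C:1 H:1 Cl:1
  CH2C6H5 → C:7 H:7
Element totals:
  C: 15
  H: 22
  Cl: 1
  N: 1
  O: 2

C15H22ClNO2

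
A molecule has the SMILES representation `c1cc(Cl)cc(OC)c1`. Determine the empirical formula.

C7H7ClO

Atom tally by fragment:
  benzene ring core → C:6 H:6
  (− 2 ring H displaced by substituents)
  + Cl → Cl:1
  + OCH3 → C:1 H:3 O:1
Element totals:
  C: 7
  H: 7
  Cl: 1
  O: 1
Molecular formula: C7H7ClO.
gcd of subscripts (7, 1, 7, 1) = 1, so the empirical formula equals the molecular formula.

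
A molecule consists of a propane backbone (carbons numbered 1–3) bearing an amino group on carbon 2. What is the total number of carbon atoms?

3

Atom tally by fragment:
  CH3 → C:1 H:3
  CH(NH2) → C:1 H:3 N:1
  CH3 → C:1 H:3
Element totals:
  C: 3
  H: 9
  N: 1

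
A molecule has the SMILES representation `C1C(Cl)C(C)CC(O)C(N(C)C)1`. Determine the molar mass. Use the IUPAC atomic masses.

191.70 g/mol

Atom tally by fragment:
  cyclohexane ring core → C:6 H:12
  (− 4 ring H displaced by substituents)
  + Cl → Cl:1
  + CH3 → C:1 H:3
  + OH → O:1 H:1
  + N(CH3)2 → N:1 C:2 H:6
Element totals:
  C: 9
  H: 18
  Cl: 1
  N: 1
  O: 1
Molecular formula: C9H18ClNO.
  M = 9(12.011) + 18(1.008) + 35.45 + 14.007 + 15.999
    = 108.099 + 18.144 + 35.450 + 14.007 + 15.999 = 191.699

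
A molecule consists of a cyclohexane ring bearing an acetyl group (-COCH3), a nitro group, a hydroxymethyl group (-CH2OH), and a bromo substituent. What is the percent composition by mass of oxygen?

Atom tally by fragment:
  cyclohexane ring core → C:6 H:12
  (− 4 ring H displaced by substituents)
  + COCH3 → C:2 H:3 O:1
  + NO2 → N:1 O:2
  + CH2OH → C:1 H:3 O:1
  + Br → Br:1
Element totals:
  C: 9
  H: 14
  Br: 1
  N: 1
  O: 4
Molecular formula: C9H14BrNO4.
Molar mass = 280.118 g/mol.
Mass from O: 4 × 15.999 = 63.996 g/mol.
%O = 63.996 / 280.118 × 100 = 22.85%.

22.85%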